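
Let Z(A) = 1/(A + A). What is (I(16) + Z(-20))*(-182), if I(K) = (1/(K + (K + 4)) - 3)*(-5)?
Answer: -486031/180 ≈ -2700.2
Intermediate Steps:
Z(A) = 1/(2*A)
I(K) = 15 - 5/(4 + 2*K) (I(K) = (1/(K + (4 + K)) - 3)*(-5) = (1/(4 + 2*K) - 3)*(-5) = (-3 + 1/(4 + 2*K))*(-5) = 15 - 5/(4 + 2*K))
(I(16) + Z(-20))*(-182) = (5*(11 + 6*16)/(2*(2 + 16)) + (1/2)/(-20))*(-182) = ((5/2)*(11 + 96)/18 + (1/2)*(-1/20))*(-182) = ((5/2)*(1/18)*107 - 1/40)*(-182) = (535/36 - 1/40)*(-182) = (5341/360)*(-182) = -486031/180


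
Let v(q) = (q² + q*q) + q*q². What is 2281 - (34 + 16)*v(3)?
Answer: 31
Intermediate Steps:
v(q) = q³ + 2*q² (v(q) = (q² + q²) + q³ = 2*q² + q³ = q³ + 2*q²)
2281 - (34 + 16)*v(3) = 2281 - (34 + 16)*3²*(2 + 3) = 2281 - 50*9*5 = 2281 - 50*45 = 2281 - 1*2250 = 2281 - 2250 = 31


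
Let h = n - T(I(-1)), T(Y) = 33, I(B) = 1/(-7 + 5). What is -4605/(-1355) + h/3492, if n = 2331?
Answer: 639815/157722 ≈ 4.0566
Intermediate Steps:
I(B) = -1/2 (I(B) = 1/(-2) = -1/2)
h = 2298 (h = 2331 - 1*33 = 2331 - 33 = 2298)
-4605/(-1355) + h/3492 = -4605/(-1355) + 2298/3492 = -4605*(-1/1355) + 2298*(1/3492) = 921/271 + 383/582 = 639815/157722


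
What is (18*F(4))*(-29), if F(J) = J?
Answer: -2088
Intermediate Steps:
(18*F(4))*(-29) = (18*4)*(-29) = 72*(-29) = -2088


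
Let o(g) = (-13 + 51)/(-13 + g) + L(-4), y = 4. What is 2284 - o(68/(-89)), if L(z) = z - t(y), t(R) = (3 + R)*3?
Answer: 2831907/1225 ≈ 2311.8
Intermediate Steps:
t(R) = 9 + 3*R
L(z) = -21 + z (L(z) = z - (9 + 3*4) = z - (9 + 12) = z - 1*21 = z - 21 = -21 + z)
o(g) = -25 + 38/(-13 + g) (o(g) = (-13 + 51)/(-13 + g) + (-21 - 4) = 38/(-13 + g) - 25 = -25 + 38/(-13 + g))
2284 - o(68/(-89)) = 2284 - (363 - 1700/(-89))/(-13 + 68/(-89)) = 2284 - (363 - 1700*(-1)/89)/(-13 + 68*(-1/89)) = 2284 - (363 - 25*(-68/89))/(-13 - 68/89) = 2284 - (363 + 1700/89)/(-1225/89) = 2284 - (-89)*34007/(1225*89) = 2284 - 1*(-34007/1225) = 2284 + 34007/1225 = 2831907/1225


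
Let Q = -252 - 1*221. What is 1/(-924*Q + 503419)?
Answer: 1/940471 ≈ 1.0633e-6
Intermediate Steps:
Q = -473 (Q = -252 - 221 = -473)
1/(-924*Q + 503419) = 1/(-924*(-473) + 503419) = 1/(437052 + 503419) = 1/940471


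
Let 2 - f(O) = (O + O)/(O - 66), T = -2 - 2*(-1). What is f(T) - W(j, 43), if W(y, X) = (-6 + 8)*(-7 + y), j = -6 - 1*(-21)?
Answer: -14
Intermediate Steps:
j = 15 (j = -6 + 21 = 15)
W(y, X) = -14 + 2*y (W(y, X) = 2*(-7 + y) = -14 + 2*y)
T = 0 (T = -2 + 2 = 0)
f(O) = 2 - 2*O/(-66 + O) (f(O) = 2 - (O + O)/(O - 66) = 2 - 2*O/(-66 + O))
f(T) - W(j, 43) = -132/(-66 + 0) - (-14 + 2*15) = -132/(-66) - (-14 + 30) = -132*(-1/66) - 1*16 = 2 - 16 = -14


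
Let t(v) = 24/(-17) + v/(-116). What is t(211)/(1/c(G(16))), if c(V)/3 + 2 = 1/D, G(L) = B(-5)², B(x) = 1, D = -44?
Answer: 1701057/86768 ≈ 19.605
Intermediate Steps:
G(L) = 1 (G(L) = 1² = 1)
c(V) = -267/44 (c(V) = -6 + 3/(-44) = -6 + 3*(-1/44) = -6 - 3/44 = -267/44)
t(v) = -24/17 - v/116 (t(v) = 24*(-1/17) + v*(-1/116) = -24/17 - v/116)
t(211)/(1/c(G(16))) = (-24/17 - 1/116*211)/(1/(-267/44)) = (-24/17 - 211/116)/(-44/267) = -6371/1972*(-267/44) = 1701057/86768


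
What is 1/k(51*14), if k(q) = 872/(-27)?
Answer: -27/872 ≈ -0.030963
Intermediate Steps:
k(q) = -872/27 (k(q) = 872*(-1/27) = -872/27)
1/k(51*14) = 1/(-872/27) = -27/872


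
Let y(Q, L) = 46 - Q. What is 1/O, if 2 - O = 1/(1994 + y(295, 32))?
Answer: 1745/3489 ≈ 0.50014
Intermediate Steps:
O = 3489/1745 (O = 2 - 1/(1994 + (46 - 1*295)) = 2 - 1/(1994 + (46 - 295)) = 2 - 1/(1994 - 249) = 2 - 1/1745 = 3489/1745 ≈ 1.9994)
1/O = 1/(3489/1745) = 1745/3489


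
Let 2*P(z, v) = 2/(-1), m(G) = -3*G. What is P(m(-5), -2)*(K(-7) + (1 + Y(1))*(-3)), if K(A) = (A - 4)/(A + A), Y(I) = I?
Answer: 73/14 ≈ 5.2143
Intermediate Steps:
P(z, v) = -1 (P(z, v) = (2/(-1))/2 = (2*(-1))/2 = (½)*(-2) = -1)
K(A) = (-4 + A)/(2*A) (K(A) = (-4 + A)/((2*A)) = (-4 + A)*(1/(2*A)) = (-4 + A)/(2*A))
P(m(-5), -2)*(K(-7) + (1 + Y(1))*(-3)) = -((½)*(-4 - 7)/(-7) + (1 + 1)*(-3)) = -((½)*(-⅐)*(-11) + 2*(-3)) = -(11/14 - 6) = -1*(-73/14) = 73/14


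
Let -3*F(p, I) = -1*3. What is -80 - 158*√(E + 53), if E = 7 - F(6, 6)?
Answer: -80 - 158*√59 ≈ -1293.6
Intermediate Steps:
F(p, I) = 1 (F(p, I) = -(-1)*3/3 = -⅓*(-3) = 1)
E = 6 (E = 7 - 1*1 = 7 - 1 = 6)
-80 - 158*√(E + 53) = -80 - 158*√(6 + 53) = -80 - 158*√59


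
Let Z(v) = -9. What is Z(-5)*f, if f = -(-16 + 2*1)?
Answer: -126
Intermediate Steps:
f = 14 (f = -(-16 + 2) = -1*(-14) = 14)
Z(-5)*f = -9*14 = -126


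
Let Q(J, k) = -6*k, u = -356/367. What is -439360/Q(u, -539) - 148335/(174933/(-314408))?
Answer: 24560035480/92169 ≈ 2.6647e+5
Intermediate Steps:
u = -356/367 (u = -356*1/367 = -356/367 ≈ -0.97003)
-439360/Q(u, -539) - 148335/(174933/(-314408)) = -439360/((-6*(-539))) - 148335/(174933/(-314408)) = -439360/3234 - 148335/(174933*(-1/314408)) = -439360*1/3234 - 148335/(-174933/314408) = -219680/1617 - 148335*(-314408/174933) = -219680/1617 + 45589160/171 = 24560035480/92169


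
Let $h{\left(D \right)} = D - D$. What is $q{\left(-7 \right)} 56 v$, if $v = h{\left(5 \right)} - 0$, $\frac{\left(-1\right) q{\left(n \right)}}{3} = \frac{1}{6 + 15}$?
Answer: $0$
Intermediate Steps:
$q{\left(n \right)} = - \frac{1}{7}$ ($q{\left(n \right)} = - \frac{3}{6 + 15} = - \frac{3}{21} = \left(-3\right) \frac{1}{21} = - \frac{1}{7}$)
$h{\left(D \right)} = 0$
$v = 0$ ($v = 0 - 0 = 0 + 0 = 0$)
$q{\left(-7 \right)} 56 v = \left(- \frac{1}{7}\right) 56 \cdot 0 = \left(-8\right) 0 = 0$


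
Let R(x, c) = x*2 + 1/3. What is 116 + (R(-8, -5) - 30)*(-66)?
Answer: 3130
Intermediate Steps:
R(x, c) = ⅓ + 2*x (R(x, c) = 2*x + ⅓ = ⅓ + 2*x)
116 + (R(-8, -5) - 30)*(-66) = 116 + ((⅓ + 2*(-8)) - 30)*(-66) = 116 + ((⅓ - 16) - 30)*(-66) = 116 + (-47/3 - 30)*(-66) = 116 - 137/3*(-66) = 116 + 3014 = 3130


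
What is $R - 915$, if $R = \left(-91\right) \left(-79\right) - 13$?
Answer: $6261$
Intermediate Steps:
$R = 7176$ ($R = 7189 - 13 = 7176$)
$R - 915 = 7176 - 915 = 6261$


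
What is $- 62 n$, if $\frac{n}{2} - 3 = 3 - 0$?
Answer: $-744$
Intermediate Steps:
$n = 12$ ($n = 6 + 2 \left(3 - 0\right) = 6 + 2 \left(3 + 0\right) = 6 + 2 \cdot 3 = 6 + 6 = 12$)
$- 62 n = \left(-62\right) 12 = -744$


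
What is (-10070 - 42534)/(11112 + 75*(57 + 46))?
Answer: -52604/18837 ≈ -2.7926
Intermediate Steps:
(-10070 - 42534)/(11112 + 75*(57 + 46)) = -52604/(11112 + 75*103) = -52604/(11112 + 7725) = -52604/18837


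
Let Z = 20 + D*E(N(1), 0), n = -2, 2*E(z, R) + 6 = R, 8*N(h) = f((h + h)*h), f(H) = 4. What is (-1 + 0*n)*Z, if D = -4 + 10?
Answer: -2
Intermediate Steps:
N(h) = ½ (N(h) = (⅛)*4 = ½)
E(z, R) = -3 + R/2
D = 6
Z = 2 (Z = 20 + 6*(-3 + (½)*0) = 20 + 6*(-3 + 0) = 20 + 6*(-3) = 20 - 18 = 2)
(-1 + 0*n)*Z = (-1 + 0*(-2))*2 = (-1 + 0)*2 = -1*2 = -2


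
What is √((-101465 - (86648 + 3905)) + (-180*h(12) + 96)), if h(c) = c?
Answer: I*√194082 ≈ 440.55*I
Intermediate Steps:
√((-101465 - (86648 + 3905)) + (-180*h(12) + 96)) = √((-101465 - (86648 + 3905)) + (-180*12 + 96)) = √((-101465 - 1*90553) + (-2160 + 96)) = √((-101465 - 90553) - 2064) = √(-192018 - 2064) = √(-194082) = I*√194082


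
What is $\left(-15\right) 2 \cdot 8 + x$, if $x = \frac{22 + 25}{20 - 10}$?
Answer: $- \frac{2353}{10} \approx -235.3$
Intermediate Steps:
$x = \frac{47}{10} \approx 4.7$
$\left(-15\right) 2 \cdot 8 + x = \left(-15\right) 2 \cdot 8 + \frac{47}{10} = \left(-30\right) 8 + \frac{47}{10} = -240 + \frac{47}{10} = - \frac{2353}{10}$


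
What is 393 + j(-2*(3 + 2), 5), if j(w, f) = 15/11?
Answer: 4338/11 ≈ 394.36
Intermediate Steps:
j(w, f) = 15/11 (j(w, f) = 15*(1/11) = 15/11)
393 + j(-2*(3 + 2), 5) = 393 + 15/11 = 4338/11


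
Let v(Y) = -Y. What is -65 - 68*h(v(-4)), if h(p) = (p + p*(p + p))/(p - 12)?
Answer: 241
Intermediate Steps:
h(p) = (p + 2*p²)/(-12 + p) (h(p) = (p + p*(2*p))/(-12 + p) = (p + 2*p²)/(-12 + p))
-65 - 68*h(v(-4)) = -65 - 68*(-1*(-4))*(1 + 2*(-1*(-4)))/(-12 - 1*(-4)) = -65 - 272*(1 + 2*4)/(-12 + 4) = -65 - 272*(1 + 8)/(-8) = -65 - 272*(-1)*9/8 = -65 - 68*(-9/2) = -65 + 306 = 241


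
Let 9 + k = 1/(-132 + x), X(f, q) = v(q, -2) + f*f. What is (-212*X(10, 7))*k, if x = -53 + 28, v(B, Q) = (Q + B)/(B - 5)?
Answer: 30726220/157 ≈ 1.9571e+5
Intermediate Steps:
v(B, Q) = (B + Q)/(-5 + B)
X(f, q) = f² + (-2 + q)/(-5 + q) (X(f, q) = (q - 2)/(-5 + q) + f*f = (-2 + q)/(-5 + q) + f² = f² + (-2 + q)/(-5 + q))
x = -25
k = -1414/157 (k = -9 + 1/(-132 - 25) = -9 + 1/(-157) = -9 - 1/157 = -1414/157 ≈ -9.0064)
(-212*X(10, 7))*k = -212*(-2 + 7 + 10²*(-5 + 7))/(-5 + 7)*(-1414/157) = -212*(-2 + 7 + 100*2)/2*(-1414/157) = -106*(-2 + 7 + 200)*(-1414/157) = -106*205*(-1414/157) = -212*205/2*(-1414/157) = -21730*(-1414/157) = 30726220/157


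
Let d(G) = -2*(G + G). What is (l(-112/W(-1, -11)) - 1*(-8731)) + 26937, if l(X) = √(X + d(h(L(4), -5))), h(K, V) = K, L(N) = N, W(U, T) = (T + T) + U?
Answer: 35668 + 16*I*√23/23 ≈ 35668.0 + 3.3362*I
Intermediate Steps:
W(U, T) = U + 2*T (W(U, T) = 2*T + U = U + 2*T)
d(G) = -4*G
l(X) = √(-16 + X) (l(X) = √(X - 4*4) = √(X - 16) = √(-16 + X))
(l(-112/W(-1, -11)) - 1*(-8731)) + 26937 = (√(-16 - 112/(-1 + 2*(-11))) - 1*(-8731)) + 26937 = (√(-16 - 112/(-1 - 22)) + 8731) + 26937 = (√(-16 - 112/(-23)) + 8731) + 26937 = (√(-16 - 112*(-1/23)) + 8731) + 26937 = (√(-16 + 112/23) + 8731) + 26937 = (√(-256/23) + 8731) + 26937 = (16*I*√23/23 + 8731) + 26937 = (8731 + 16*I*√23/23) + 26937 = 35668 + 16*I*√23/23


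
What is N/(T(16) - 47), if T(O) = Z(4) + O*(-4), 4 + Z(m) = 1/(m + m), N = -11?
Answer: 88/919 ≈ 0.095756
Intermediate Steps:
Z(m) = -4 + 1/(2*m) (Z(m) = -4 + 1/(m + m) = -4 + 1/(2*m))
T(O) = -31/8 - 4*O (T(O) = (-4 + (1/2)/4) + O*(-4) = (-4 + (1/2)*(1/4)) - 4*O = (-4 + 1/8) - 4*O = -31/8 - 4*O)
N/(T(16) - 47) = -11/((-31/8 - 4*16) - 47) = -11/((-31/8 - 64) - 47) = -11/(-543/8 - 47) = -11/(-919/8) = -11*(-8/919) = 88/919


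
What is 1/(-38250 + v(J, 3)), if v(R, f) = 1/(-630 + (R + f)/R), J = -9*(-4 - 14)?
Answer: -33965/1299161304 ≈ -2.6144e-5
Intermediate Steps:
J = 162 (J = -9*(-18) = 162)
v(R, f) = 1/(-630 + (R + f)/R)
1/(-38250 + v(J, 3)) = 1/(-38250 + 162/(3 - 629*162)) = 1/(-38250 + 162/(3 - 101898)) = 1/(-38250 + 162/(-101895)) = 1/(-38250 + 162*(-1/101895)) = 1/(-38250 - 54/33965) = 1/(-1299161304/33965) = -33965/1299161304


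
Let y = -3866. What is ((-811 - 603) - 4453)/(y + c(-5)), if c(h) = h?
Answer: 5867/3871 ≈ 1.5156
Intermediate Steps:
((-811 - 603) - 4453)/(y + c(-5)) = ((-811 - 603) - 4453)/(-3866 - 5) = (-1414 - 4453)/(-3871) = -5867*(-1/3871) = 5867/3871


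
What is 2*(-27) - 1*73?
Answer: -127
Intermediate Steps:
2*(-27) - 1*73 = -54 - 73 = -127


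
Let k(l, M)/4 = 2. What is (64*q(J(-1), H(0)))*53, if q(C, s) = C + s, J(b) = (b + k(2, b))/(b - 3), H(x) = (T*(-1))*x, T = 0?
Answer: -5936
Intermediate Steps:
k(l, M) = 8 (k(l, M) = 4*2 = 8)
H(x) = 0 (H(x) = (0*(-1))*x = 0*x = 0)
J(b) = (8 + b)/(-3 + b) (J(b) = (b + 8)/(b - 3) = (8 + b)/(-3 + b))
(64*q(J(-1), H(0)))*53 = (64*((8 - 1)/(-3 - 1) + 0))*53 = (64*(7/(-4) + 0))*53 = (64*(-1/4*7 + 0))*53 = (64*(-7/4 + 0))*53 = (64*(-7/4))*53 = -112*53 = -5936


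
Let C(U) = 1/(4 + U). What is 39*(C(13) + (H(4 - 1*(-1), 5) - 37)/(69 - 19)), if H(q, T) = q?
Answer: -9633/425 ≈ -22.666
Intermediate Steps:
39*(C(13) + (H(4 - 1*(-1), 5) - 37)/(69 - 19)) = 39*(1/(4 + 13) + ((4 - 1*(-1)) - 37)/(69 - 19)) = 39*(1/17 + ((4 + 1) - 37)/50) = 39*(1/17 + (5 - 37)*(1/50)) = 39*(1/17 - 32*1/50) = 39*(1/17 - 16/25) = 39*(-247/425) = -9633/425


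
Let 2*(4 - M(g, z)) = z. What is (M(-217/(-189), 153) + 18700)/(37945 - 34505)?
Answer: 7451/1376 ≈ 5.4150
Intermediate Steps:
M(g, z) = 4 - z/2
(M(-217/(-189), 153) + 18700)/(37945 - 34505) = ((4 - 1/2*153) + 18700)/(37945 - 34505) = ((4 - 153/2) + 18700)/3440 = (-145/2 + 18700)*(1/3440) = (37255/2)*(1/3440) = 7451/1376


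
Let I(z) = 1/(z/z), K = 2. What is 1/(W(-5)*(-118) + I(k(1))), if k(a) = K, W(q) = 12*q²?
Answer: -1/35399 ≈ -2.8249e-5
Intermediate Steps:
k(a) = 2
I(z) = 1 (I(z) = 1/1 = 1)
1/(W(-5)*(-118) + I(k(1))) = 1/((12*(-5)²)*(-118) + 1) = 1/((12*25)*(-118) + 1) = 1/(300*(-118) + 1) = 1/(-35400 + 1) = 1/(-35399) = -1/35399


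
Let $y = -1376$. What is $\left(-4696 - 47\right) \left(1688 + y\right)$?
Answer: $-1479816$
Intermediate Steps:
$\left(-4696 - 47\right) \left(1688 + y\right) = \left(-4696 - 47\right) \left(1688 - 1376\right) = \left(-4743\right) 312 = -1479816$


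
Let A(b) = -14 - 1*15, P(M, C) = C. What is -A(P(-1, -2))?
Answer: 29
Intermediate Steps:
A(b) = -29 (A(b) = -14 - 15 = -29)
-A(P(-1, -2)) = -1*(-29) = 29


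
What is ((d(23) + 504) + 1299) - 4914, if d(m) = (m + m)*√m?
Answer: -3111 + 46*√23 ≈ -2890.4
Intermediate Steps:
d(m) = 2*m^(3/2) (d(m) = (2*m)*√m = 2*m^(3/2))
((d(23) + 504) + 1299) - 4914 = ((2*23^(3/2) + 504) + 1299) - 4914 = ((2*(23*√23) + 504) + 1299) - 4914 = ((46*√23 + 504) + 1299) - 4914 = ((504 + 46*√23) + 1299) - 4914 = (1803 + 46*√23) - 4914 = -3111 + 46*√23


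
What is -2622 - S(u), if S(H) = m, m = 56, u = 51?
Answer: -2678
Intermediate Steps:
S(H) = 56
-2622 - S(u) = -2622 - 1*56 = -2622 - 56 = -2678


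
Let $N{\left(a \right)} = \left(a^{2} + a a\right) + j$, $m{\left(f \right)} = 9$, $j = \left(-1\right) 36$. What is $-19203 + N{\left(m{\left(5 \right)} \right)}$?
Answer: $-19077$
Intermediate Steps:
$j = -36$
$N{\left(a \right)} = -36 + 2 a^{2}$ ($N{\left(a \right)} = \left(a^{2} + a a\right) - 36 = \left(a^{2} + a^{2}\right) - 36 = 2 a^{2} - 36 = -36 + 2 a^{2}$)
$-19203 + N{\left(m{\left(5 \right)} \right)} = -19203 - \left(36 - 2 \cdot 9^{2}\right) = -19203 + \left(-36 + 2 \cdot 81\right) = -19203 + \left(-36 + 162\right) = -19203 + 126 = -19077$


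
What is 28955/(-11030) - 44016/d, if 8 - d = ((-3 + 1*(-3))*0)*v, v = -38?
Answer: -12143203/2206 ≈ -5504.6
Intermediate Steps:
d = 8 (d = 8 - (-3 + 1*(-3))*0*(-38) = 8 - (-3 - 3)*0*(-38) = 8 - (-6*0)*(-38) = 8 - 0*(-38) = 8 - 1*0 = 8 + 0 = 8)
28955/(-11030) - 44016/d = 28955/(-11030) - 44016/8 = 28955*(-1/11030) - 44016*⅛ = -5791/2206 - 5502 = -12143203/2206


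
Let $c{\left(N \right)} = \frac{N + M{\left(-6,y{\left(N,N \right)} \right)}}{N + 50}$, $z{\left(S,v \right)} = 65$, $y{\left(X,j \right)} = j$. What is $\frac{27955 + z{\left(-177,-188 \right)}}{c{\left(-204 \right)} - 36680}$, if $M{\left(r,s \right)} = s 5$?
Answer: $- \frac{539385}{705937} \approx -0.76407$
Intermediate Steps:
$M{\left(r,s \right)} = 5 s$
$c{\left(N \right)} = \frac{6 N}{50 + N}$ ($c{\left(N \right)} = \frac{N + 5 N}{N + 50} = \frac{6 N}{50 + N}$)
$\frac{27955 + z{\left(-177,-188 \right)}}{c{\left(-204 \right)} - 36680} = \frac{27955 + 65}{6 \left(-204\right) \frac{1}{50 - 204} - 36680} = \frac{28020}{6 \left(-204\right) \frac{1}{-154} - 36680} = \frac{28020}{6 \left(-204\right) \left(- \frac{1}{154}\right) - 36680} = \frac{28020}{\frac{612}{77} - 36680} = \frac{28020}{- \frac{2823748}{77}} = 28020 \left(- \frac{77}{2823748}\right) = - \frac{539385}{705937}$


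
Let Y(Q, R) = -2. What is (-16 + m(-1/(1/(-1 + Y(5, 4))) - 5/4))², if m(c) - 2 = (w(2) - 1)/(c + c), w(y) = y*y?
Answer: 8464/49 ≈ 172.73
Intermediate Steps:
w(y) = y²
m(c) = 2 + 3/(2*c) (m(c) = 2 + (2² - 1)/(c + c) = 2 + (4 - 1)/((2*c)) = 2 + 3*(1/(2*c)) = 2 + 3/(2*c))
(-16 + m(-1/(1/(-1 + Y(5, 4))) - 5/4))² = (-16 + (2 + 3/(2*(-1/(1/(-1 - 2)) - 5/4))))² = (-16 + (2 + 3/(2*(-1/(1/(-3)) - 5*¼))))² = (-16 + (2 + 3/(2*(-1/(-⅓) - 5/4))))² = (-16 + (2 + 3/(2*(-1*(-3) - 5/4))))² = (-16 + (2 + 3/(2*(3 - 5/4))))² = (-16 + (2 + 3/(2*(7/4))))² = (-16 + (2 + (3/2)*(4/7)))² = (-16 + (2 + 6/7))² = (-16 + 20/7)² = (-92/7)² = 8464/49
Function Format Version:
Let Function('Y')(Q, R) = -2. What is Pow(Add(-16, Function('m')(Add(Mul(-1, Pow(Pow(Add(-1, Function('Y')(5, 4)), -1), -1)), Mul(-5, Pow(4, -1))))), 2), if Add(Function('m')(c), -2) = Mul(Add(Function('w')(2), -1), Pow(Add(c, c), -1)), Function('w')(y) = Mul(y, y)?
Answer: Rational(8464, 49) ≈ 172.73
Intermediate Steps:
Function('w')(y) = Pow(y, 2)
Function('m')(c) = Add(2, Mul(Rational(3, 2), Pow(c, -1))) (Function('m')(c) = Add(2, Mul(Add(Pow(2, 2), -1), Pow(Add(c, c), -1))) = Add(2, Mul(Add(4, -1), Pow(Mul(2, c), -1))) = Add(2, Mul(3, Mul(Rational(1, 2), Pow(c, -1)))) = Add(2, Mul(Rational(3, 2), Pow(c, -1))))
Pow(Add(-16, Function('m')(Add(Mul(-1, Pow(Pow(Add(-1, Function('Y')(5, 4)), -1), -1)), Mul(-5, Pow(4, -1))))), 2) = Pow(Add(-16, Add(2, Mul(Rational(3, 2), Pow(Add(Mul(-1, Pow(Pow(Add(-1, -2), -1), -1)), Mul(-5, Pow(4, -1))), -1)))), 2) = Pow(Add(-16, Add(2, Mul(Rational(3, 2), Pow(Add(Mul(-1, Pow(Pow(-3, -1), -1)), Mul(-5, Rational(1, 4))), -1)))), 2) = Pow(Add(-16, Add(2, Mul(Rational(3, 2), Pow(Add(Mul(-1, Pow(Rational(-1, 3), -1)), Rational(-5, 4)), -1)))), 2) = Pow(Add(-16, Add(2, Mul(Rational(3, 2), Pow(Add(Mul(-1, -3), Rational(-5, 4)), -1)))), 2) = Pow(Add(-16, Add(2, Mul(Rational(3, 2), Pow(Add(3, Rational(-5, 4)), -1)))), 2) = Pow(Add(-16, Add(2, Mul(Rational(3, 2), Pow(Rational(7, 4), -1)))), 2) = Pow(Add(-16, Add(2, Mul(Rational(3, 2), Rational(4, 7)))), 2) = Pow(Add(-16, Add(2, Rational(6, 7))), 2) = Pow(Add(-16, Rational(20, 7)), 2) = Pow(Rational(-92, 7), 2) = Rational(8464, 49)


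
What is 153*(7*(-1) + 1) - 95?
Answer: -1013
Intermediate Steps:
153*(7*(-1) + 1) - 95 = 153*(-7 + 1) - 95 = 153*(-6) - 95 = -918 - 95 = -1013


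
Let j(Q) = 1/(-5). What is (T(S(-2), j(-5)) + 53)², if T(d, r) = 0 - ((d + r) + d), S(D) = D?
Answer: 81796/25 ≈ 3271.8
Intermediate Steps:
j(Q) = -⅕
T(d, r) = -r - 2*d (T(d, r) = 0 - (r + 2*d) = 0 + (-r - 2*d) = -r - 2*d)
(T(S(-2), j(-5)) + 53)² = ((-1*(-⅕) - 2*(-2)) + 53)² = ((⅕ + 4) + 53)² = (21/5 + 53)² = (286/5)² = 81796/25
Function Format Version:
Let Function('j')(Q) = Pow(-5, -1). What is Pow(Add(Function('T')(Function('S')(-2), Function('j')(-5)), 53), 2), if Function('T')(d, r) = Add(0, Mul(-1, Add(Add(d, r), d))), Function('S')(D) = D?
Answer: Rational(81796, 25) ≈ 3271.8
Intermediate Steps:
Function('j')(Q) = Rational(-1, 5)
Function('T')(d, r) = Add(Mul(-1, r), Mul(-2, d)) (Function('T')(d, r) = Add(0, Mul(-1, Add(r, Mul(2, d)))) = Add(0, Add(Mul(-1, r), Mul(-2, d))) = Add(Mul(-1, r), Mul(-2, d)))
Pow(Add(Function('T')(Function('S')(-2), Function('j')(-5)), 53), 2) = Pow(Add(Add(Mul(-1, Rational(-1, 5)), Mul(-2, -2)), 53), 2) = Pow(Add(Add(Rational(1, 5), 4), 53), 2) = Pow(Add(Rational(21, 5), 53), 2) = Pow(Rational(286, 5), 2) = Rational(81796, 25)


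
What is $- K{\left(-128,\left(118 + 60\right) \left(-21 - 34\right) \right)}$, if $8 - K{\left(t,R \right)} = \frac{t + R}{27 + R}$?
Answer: $- \frac{68186}{9763} \approx -6.9841$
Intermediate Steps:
$K{\left(t,R \right)} = 8 - \frac{R + t}{27 + R}$ ($K{\left(t,R \right)} = 8 - \frac{t + R}{27 + R} = 8 - \frac{R + t}{27 + R}$)
$- K{\left(-128,\left(118 + 60\right) \left(-21 - 34\right) \right)} = - \frac{216 - -128 + 7 \left(118 + 60\right) \left(-21 - 34\right)}{27 + \left(118 + 60\right) \left(-21 - 34\right)} = - \frac{216 + 128 + 7 \cdot 178 \left(-55\right)}{27 + 178 \left(-55\right)} = - \frac{216 + 128 + 7 \left(-9790\right)}{27 - 9790} = - \frac{216 + 128 - 68530}{-9763} = - \frac{\left(-1\right) \left(-68186\right)}{9763} = \left(-1\right) \frac{68186}{9763} = - \frac{68186}{9763}$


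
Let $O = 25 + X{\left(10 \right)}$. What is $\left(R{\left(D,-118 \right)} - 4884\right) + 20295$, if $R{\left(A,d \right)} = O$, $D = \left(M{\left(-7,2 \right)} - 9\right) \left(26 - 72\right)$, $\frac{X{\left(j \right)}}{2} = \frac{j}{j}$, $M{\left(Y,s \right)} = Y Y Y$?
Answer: $15438$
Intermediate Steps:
$M{\left(Y,s \right)} = Y^{3}$ ($M{\left(Y,s \right)} = Y^{2} Y = Y^{3}$)
$X{\left(j \right)} = 2$ ($X{\left(j \right)} = 2 \frac{j}{j} = 2 \cdot 1 = 2$)
$D = 16192$ ($D = \left(\left(-7\right)^{3} - 9\right) \left(26 - 72\right) = \left(-343 - 9\right) \left(-46\right) = \left(-352\right) \left(-46\right) = 16192$)
$O = 27$ ($O = 25 + 2 = 27$)
$R{\left(A,d \right)} = 27$
$\left(R{\left(D,-118 \right)} - 4884\right) + 20295 = \left(27 - 4884\right) + 20295 = -4857 + 20295 = 15438$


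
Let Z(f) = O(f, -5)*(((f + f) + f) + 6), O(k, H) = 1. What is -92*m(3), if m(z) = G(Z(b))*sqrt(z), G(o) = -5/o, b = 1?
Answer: 460*sqrt(3)/9 ≈ 88.527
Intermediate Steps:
Z(f) = 6 + 3*f (Z(f) = 1*(((f + f) + f) + 6) = 1*((2*f + f) + 6) = 1*(3*f + 6) = 1*(6 + 3*f) = 6 + 3*f)
m(z) = -5*sqrt(z)/9 (m(z) = (-5/(6 + 3*1))*sqrt(z) = (-5/(6 + 3))*sqrt(z) = (-5/9)*sqrt(z) = (-5*1/9)*sqrt(z) = -5*sqrt(z)/9)
-92*m(3) = -(-460)*sqrt(3)/9 = 460*sqrt(3)/9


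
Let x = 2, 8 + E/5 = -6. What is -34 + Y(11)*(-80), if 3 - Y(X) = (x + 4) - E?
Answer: 5806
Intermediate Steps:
E = -70 (E = -40 + 5*(-6) = -40 - 30 = -70)
Y(X) = -73 (Y(X) = 3 - ((2 + 4) - 1*(-70)) = 3 - (6 + 70) = 3 - 1*76 = 3 - 76 = -73)
-34 + Y(11)*(-80) = -34 - 73*(-80) = -34 + 5840 = 5806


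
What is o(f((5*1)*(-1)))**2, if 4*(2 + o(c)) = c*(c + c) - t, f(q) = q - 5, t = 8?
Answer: 2116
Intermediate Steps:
f(q) = -5 + q
o(c) = -4 + c**2/2 (o(c) = -2 + (c*(c + c) - 1*8)/4 = -2 + (c*(2*c) - 8)/4 = -2 + (2*c**2 - 8)/4 = -2 + (-8 + 2*c**2)/4 = -2 + (-2 + c**2/2) = -4 + c**2/2)
o(f((5*1)*(-1)))**2 = (-4 + (-5 + (5*1)*(-1))**2/2)**2 = (-4 + (-5 + 5*(-1))**2/2)**2 = (-4 + (-5 - 5)**2/2)**2 = (-4 + (1/2)*(-10)**2)**2 = (-4 + (1/2)*100)**2 = (-4 + 50)**2 = 46**2 = 2116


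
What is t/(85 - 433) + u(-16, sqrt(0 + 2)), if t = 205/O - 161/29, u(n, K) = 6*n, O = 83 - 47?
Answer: -34878101/363312 ≈ -96.000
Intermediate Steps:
O = 36
t = 149/1044 (t = 205/36 - 161/29 = 149/1044 ≈ 0.14272)
t/(85 - 433) + u(-16, sqrt(0 + 2)) = (149/1044)/(85 - 433) + 6*(-16) = (149/1044)/(-348) - 96 = -1/348*149/1044 - 96 = -149/363312 - 96 = -34878101/363312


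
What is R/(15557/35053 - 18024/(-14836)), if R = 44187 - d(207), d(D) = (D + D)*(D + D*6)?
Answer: -72247303327323/215649731 ≈ -3.3502e+5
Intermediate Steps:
d(D) = 14*D**2 (d(D) = (2*D)*(D + 6*D) = (2*D)*(7*D) = 14*D**2)
R = -555699 (R = 44187 - 14*207**2 = 44187 - 14*42849 = 44187 - 1*599886 = 44187 - 599886 = -555699)
R/(15557/35053 - 18024/(-14836)) = -555699/(15557/35053 - 18024/(-14836)) = -555699/(15557*(1/35053) - 18024*(-1/14836)) = -555699/(15557/35053 + 4506/3709) = -555699/215649731/130011577 = -555699*130011577/215649731 = -72247303327323/215649731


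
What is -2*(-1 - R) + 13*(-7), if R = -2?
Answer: -93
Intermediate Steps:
-2*(-1 - R) + 13*(-7) = -2*(-1 - 1*(-2)) + 13*(-7) = -2*(-1 + 2) - 91 = -2*1 - 91 = -2 - 91 = -93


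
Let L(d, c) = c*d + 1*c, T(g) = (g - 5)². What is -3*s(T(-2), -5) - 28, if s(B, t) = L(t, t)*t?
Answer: 272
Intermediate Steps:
T(g) = (-5 + g)²
L(d, c) = c + c*d (L(d, c) = c*d + c = c + c*d)
s(B, t) = t²*(1 + t) (s(B, t) = (t*(1 + t))*t = t²*(1 + t))
-3*s(T(-2), -5) - 28 = -3*(-5)²*(1 - 5) - 28 = -75*(-4) - 28 = -3*(-100) - 28 = 300 - 28 = 272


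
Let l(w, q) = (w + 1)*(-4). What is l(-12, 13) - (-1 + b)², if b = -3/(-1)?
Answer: 40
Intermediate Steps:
b = 3 (b = -3*(-1) = 3)
l(w, q) = -4 - 4*w (l(w, q) = (1 + w)*(-4) = -4 - 4*w)
l(-12, 13) - (-1 + b)² = (-4 - 4*(-12)) - (-1 + 3)² = (-4 + 48) - 1*2² = 44 - 1*4 = 44 - 4 = 40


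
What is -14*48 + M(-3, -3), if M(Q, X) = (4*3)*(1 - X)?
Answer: -624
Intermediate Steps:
M(Q, X) = 12 - 12*X (M(Q, X) = 12*(1 - X) = 12 - 12*X)
-14*48 + M(-3, -3) = -14*48 + (12 - 12*(-3)) = -672 + (12 + 36) = -672 + 48 = -624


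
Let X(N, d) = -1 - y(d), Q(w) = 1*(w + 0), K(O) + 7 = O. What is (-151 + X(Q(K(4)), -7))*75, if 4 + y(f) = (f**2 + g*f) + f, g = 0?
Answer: -14250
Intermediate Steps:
K(O) = -7 + O
Q(w) = w (Q(w) = 1*w = w)
y(f) = -4 + f + f**2 (y(f) = -4 + ((f**2 + 0*f) + f) = -4 + ((f**2 + 0) + f) = -4 + (f**2 + f) = -4 + (f + f**2) = -4 + f + f**2)
X(N, d) = 3 - d - d**2 (X(N, d) = -1 - (-4 + d + d**2) = -1 + (4 - d - d**2) = 3 - d - d**2)
(-151 + X(Q(K(4)), -7))*75 = (-151 + (3 - 1*(-7) - 1*(-7)**2))*75 = (-151 + (3 + 7 - 1*49))*75 = (-151 + (3 + 7 - 49))*75 = (-151 - 39)*75 = -190*75 = -14250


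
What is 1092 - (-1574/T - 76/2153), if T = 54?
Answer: 65175515/58131 ≈ 1121.2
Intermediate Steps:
1092 - (-1574/T - 76/2153) = 1092 - (-1574/54 - 76/2153) = 1092 - (-1574*1/54 - 76*1/2153) = 1092 - (-787/27 - 76/2153) = 1092 - 1*(-1696463/58131) = 1092 + 1696463/58131 = 65175515/58131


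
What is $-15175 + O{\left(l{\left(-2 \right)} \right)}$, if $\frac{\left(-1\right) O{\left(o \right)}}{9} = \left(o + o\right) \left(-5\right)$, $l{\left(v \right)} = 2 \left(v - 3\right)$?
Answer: $-16075$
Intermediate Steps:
$l{\left(v \right)} = -6 + 2 v$ ($l{\left(v \right)} = 2 \left(-3 + v\right) = -6 + 2 v$)
$O{\left(o \right)} = 90 o$ ($O{\left(o \right)} = - 9 \left(o + o\right) \left(-5\right) = - 9 \cdot 2 o \left(-5\right) = - 9 \left(- 10 o\right) = 90 o$)
$-15175 + O{\left(l{\left(-2 \right)} \right)} = -15175 + 90 \left(-6 + 2 \left(-2\right)\right) = -15175 + 90 \left(-6 - 4\right) = -15175 + 90 \left(-10\right) = -15175 - 900 = -16075$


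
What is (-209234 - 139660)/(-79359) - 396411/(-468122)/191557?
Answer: 1489812869516925/338870661660166 ≈ 4.3964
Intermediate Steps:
(-209234 - 139660)/(-79359) - 396411/(-468122)/191557 = -348894*(-1/79359) - 396411*(-1/468122)*(1/191557) = 16614/3779 + (396411/468122)*(1/191557) = 16614/3779 + 396411/89672045954 = 1489812869516925/338870661660166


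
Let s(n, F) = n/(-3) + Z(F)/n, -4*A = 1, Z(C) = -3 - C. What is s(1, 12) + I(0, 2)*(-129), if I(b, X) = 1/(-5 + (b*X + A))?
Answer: 194/21 ≈ 9.2381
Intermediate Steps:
A = -1/4 (A = -1/4*1 = -1/4 ≈ -0.25000)
s(n, F) = -n/3 + (-3 - F)/n (s(n, F) = n/(-3) + (-3 - F)/n = n*(-1/3) + (-3 - F)/n = -n/3 + (-3 - F)/n)
I(b, X) = 1/(-21/4 + X*b) (I(b, X) = 1/(-5 + (b*X - 1/4)) = 1/(-5 + (X*b - 1/4)) = 1/(-5 + (-1/4 + X*b)) = 1/(-21/4 + X*b))
s(1, 12) + I(0, 2)*(-129) = (-3 - 1*12 - 1/3*1**2)/1 + (4/(-21 + 4*2*0))*(-129) = 1*(-3 - 12 - 1/3*1) + (4/(-21 + 0))*(-129) = 1*(-3 - 12 - 1/3) + (4/(-21))*(-129) = 1*(-46/3) + (4*(-1/21))*(-129) = -46/3 - 4/21*(-129) = -46/3 + 172/7 = 194/21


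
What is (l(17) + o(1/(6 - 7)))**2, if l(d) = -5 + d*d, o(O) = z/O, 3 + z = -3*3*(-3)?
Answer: 67600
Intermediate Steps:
z = 24 (z = -3 - 3*3*(-3) = -3 - 9*(-3) = -3 + 27 = 24)
o(O) = 24/O
l(d) = -5 + d**2
(l(17) + o(1/(6 - 7)))**2 = ((-5 + 17**2) + 24/(1/(6 - 7)))**2 = ((-5 + 289) + 24/(1/(-1)))**2 = (284 + 24/(-1))**2 = (284 + 24*(-1))**2 = (284 - 24)**2 = 260**2 = 67600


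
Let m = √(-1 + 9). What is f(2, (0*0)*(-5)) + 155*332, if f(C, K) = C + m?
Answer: 51462 + 2*√2 ≈ 51465.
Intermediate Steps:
m = 2*√2 (m = √8 = 2*√2 ≈ 2.8284)
f(C, K) = C + 2*√2
f(2, (0*0)*(-5)) + 155*332 = (2 + 2*√2) + 155*332 = (2 + 2*√2) + 51460 = 51462 + 2*√2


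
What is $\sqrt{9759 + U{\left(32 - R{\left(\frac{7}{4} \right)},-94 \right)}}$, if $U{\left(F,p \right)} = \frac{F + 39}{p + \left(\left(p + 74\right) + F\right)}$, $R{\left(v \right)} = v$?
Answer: $\frac{2 \sqrt{273777745}}{335} \approx 98.783$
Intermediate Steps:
$U{\left(F,p \right)} = \frac{39 + F}{74 + F + 2 p}$ ($U{\left(F,p \right)} = \frac{39 + F}{p + \left(\left(74 + p\right) + F\right)} = \frac{39 + F}{p + \left(74 + F + p\right)} = \frac{39 + F}{74 + F + 2 p}$)
$\sqrt{9759 + U{\left(32 - R{\left(\frac{7}{4} \right)},-94 \right)}} = \sqrt{9759 + \frac{39 + \left(32 - \frac{7}{4}\right)}{74 + \left(32 - \frac{7}{4}\right) + 2 \left(-94\right)}} = \sqrt{9759 + \frac{39 + \left(32 - 7 \cdot \frac{1}{4}\right)}{74 + \left(32 - 7 \cdot \frac{1}{4}\right) - 188}} = \sqrt{9759 + \frac{39 + \left(32 - \frac{7}{4}\right)}{74 + \left(32 - \frac{7}{4}\right) - 188}} = \sqrt{9759 + \frac{39 + \frac{121}{4}}{74 + \frac{121}{4} - 188}} = \sqrt{9759 + \frac{1}{- \frac{335}{4}} \cdot \frac{277}{4}} = \sqrt{9759 - \frac{277}{335}} = \sqrt{\frac{3268988}{335}} = \frac{2 \sqrt{273777745}}{335}$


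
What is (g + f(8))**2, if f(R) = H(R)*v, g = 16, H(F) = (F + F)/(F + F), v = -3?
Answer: 169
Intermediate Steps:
H(F) = 1 (H(F) = (2*F)/((2*F)) = (2*F)*(1/(2*F)) = 1)
f(R) = -3 (f(R) = 1*(-3) = -3)
(g + f(8))**2 = (16 - 3)**2 = 13**2 = 169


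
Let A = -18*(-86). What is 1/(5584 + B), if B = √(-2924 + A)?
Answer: 349/1948902 - I*√86/7795608 ≈ 0.00017908 - 1.1896e-6*I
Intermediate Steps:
A = 1548
B = 4*I*√86 (B = √(-2924 + 1548) = √(-1376) = 4*I*√86 ≈ 37.094*I)
1/(5584 + B) = 1/(5584 + 4*I*√86)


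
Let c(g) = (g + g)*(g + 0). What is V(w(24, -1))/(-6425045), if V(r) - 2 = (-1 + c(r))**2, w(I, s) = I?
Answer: -1324803/6425045 ≈ -0.20619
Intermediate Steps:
c(g) = 2*g**2 (c(g) = (2*g)*g = 2*g**2)
V(r) = 2 + (-1 + 2*r**2)**2
V(w(24, -1))/(-6425045) = (2 + (-1 + 2*24**2)**2)/(-6425045) = (2 + (-1 + 2*576)**2)*(-1/6425045) = (2 + (-1 + 1152)**2)*(-1/6425045) = (2 + 1151**2)*(-1/6425045) = (2 + 1324801)*(-1/6425045) = 1324803*(-1/6425045) = -1324803/6425045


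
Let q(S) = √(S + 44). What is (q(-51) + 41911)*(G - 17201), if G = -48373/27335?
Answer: -19708132579988/27335 - 470237708*I*√7/27335 ≈ -7.2099e+8 - 45514.0*I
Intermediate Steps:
q(S) = √(44 + S)
G = -48373/27335 (G = -48373*1/27335 = -48373/27335 ≈ -1.7696)
(q(-51) + 41911)*(G - 17201) = (√(44 - 51) + 41911)*(-48373/27335 - 17201) = (√(-7) + 41911)*(-470237708/27335) = (I*√7 + 41911)*(-470237708/27335) = (41911 + I*√7)*(-470237708/27335) = -19708132579988/27335 - 470237708*I*√7/27335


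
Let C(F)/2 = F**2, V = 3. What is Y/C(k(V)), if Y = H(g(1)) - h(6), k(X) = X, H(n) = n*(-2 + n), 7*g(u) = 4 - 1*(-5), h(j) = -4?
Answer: 151/882 ≈ 0.17120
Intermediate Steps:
g(u) = 9/7 (g(u) = (4 - 1*(-5))/7 = (4 + 5)/7 = (1/7)*9 = 9/7)
C(F) = 2*F**2
Y = 151/49 (Y = 9*(-2 + 9/7)/7 - 1*(-4) = (9/7)*(-5/7) + 4 = -45/49 + 4 = 151/49 ≈ 3.0816)
Y/C(k(V)) = 151/(49*((2*3**2))) = 151/(49*((2*9))) = (151/49)/18 = (151/49)*(1/18) = 151/882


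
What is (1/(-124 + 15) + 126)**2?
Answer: 188595289/11881 ≈ 15874.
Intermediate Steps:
(1/(-124 + 15) + 126)**2 = (1/(-109) + 126)**2 = (-1/109 + 126)**2 = (13733/109)**2 = 188595289/11881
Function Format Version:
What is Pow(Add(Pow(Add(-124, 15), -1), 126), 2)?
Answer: Rational(188595289, 11881) ≈ 15874.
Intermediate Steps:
Pow(Add(Pow(Add(-124, 15), -1), 126), 2) = Pow(Add(Pow(-109, -1), 126), 2) = Pow(Add(Rational(-1, 109), 126), 2) = Pow(Rational(13733, 109), 2) = Rational(188595289, 11881)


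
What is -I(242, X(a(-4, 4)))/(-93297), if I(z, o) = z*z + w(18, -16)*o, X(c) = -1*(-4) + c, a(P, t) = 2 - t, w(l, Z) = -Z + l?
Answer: 19544/31099 ≈ 0.62844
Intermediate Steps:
w(l, Z) = l - Z
X(c) = 4 + c
I(z, o) = z² + 34*o (I(z, o) = z*z + (18 - 1*(-16))*o = z² + (18 + 16)*o = z² + 34*o)
-I(242, X(a(-4, 4)))/(-93297) = -(242² + 34*(4 + (2 - 1*4)))/(-93297) = -(58564 + 34*(4 + (2 - 4)))*(-1)/93297 = -(58564 + 34*(4 - 2))*(-1)/93297 = -(58564 + 34*2)*(-1)/93297 = -(58564 + 68)*(-1)/93297 = -58632*(-1)/93297 = -1*(-19544/31099) = 19544/31099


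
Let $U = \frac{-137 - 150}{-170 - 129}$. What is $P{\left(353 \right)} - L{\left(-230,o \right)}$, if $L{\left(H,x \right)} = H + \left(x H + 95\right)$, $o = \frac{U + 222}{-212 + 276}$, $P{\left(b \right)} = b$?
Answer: $\frac{536333}{416} \approx 1289.3$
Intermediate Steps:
$U = \frac{287}{299}$ ($U = - \frac{287}{-299} = \left(-287\right) \left(- \frac{1}{299}\right) = \frac{287}{299} \approx 0.95987$)
$o = \frac{66665}{19136}$ ($o = \frac{\frac{287}{299} + 222}{-212 + 276} = \frac{66665}{299 \cdot 64} = \frac{66665}{299} \cdot \frac{1}{64} = \frac{66665}{19136} \approx 3.4837$)
$L{\left(H,x \right)} = 95 + H + H x$ ($L{\left(H,x \right)} = H + \left(H x + 95\right) = H + \left(95 + H x\right) = 95 + H + H x$)
$P{\left(353 \right)} - L{\left(-230,o \right)} = 353 - \left(95 - 230 - \frac{333325}{416}\right) = 353 - - \frac{389485}{416} = 353 + \frac{389485}{416} = \frac{536333}{416}$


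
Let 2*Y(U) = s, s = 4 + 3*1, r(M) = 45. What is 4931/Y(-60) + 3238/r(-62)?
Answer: 466456/315 ≈ 1480.8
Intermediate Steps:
s = 7 (s = 4 + 3 = 7)
Y(U) = 7/2 (Y(U) = (½)*7 = 7/2)
4931/Y(-60) + 3238/r(-62) = 4931/(7/2) + 3238/45 = 4931*(2/7) + 3238*(1/45) = 9862/7 + 3238/45 = 466456/315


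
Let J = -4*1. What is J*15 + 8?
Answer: -52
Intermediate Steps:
J = -4
J*15 + 8 = -4*15 + 8 = -60 + 8 = -52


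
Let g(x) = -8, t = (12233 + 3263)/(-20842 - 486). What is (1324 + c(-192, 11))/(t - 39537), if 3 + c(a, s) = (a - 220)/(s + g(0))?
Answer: -9466966/316222737 ≈ -0.029938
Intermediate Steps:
t = -1937/2666 (t = 15496/(-21328) = 15496*(-1/21328) = -1937/2666 ≈ -0.72656)
c(a, s) = -3 + (-220 + a)/(-8 + s) (c(a, s) = -3 + (a - 220)/(s - 8) = -3 + (-220 + a)/(-8 + s))
(1324 + c(-192, 11))/(t - 39537) = (1324 + (-196 - 192 - 3*11)/(-8 + 11))/(-1937/2666 - 39537) = (1324 + (-196 - 192 - 33)/3)/(-105407579/2666) = (1324 + (⅓)*(-421))*(-2666/105407579) = (1324 - 421/3)*(-2666/105407579) = (3551/3)*(-2666/105407579) = -9466966/316222737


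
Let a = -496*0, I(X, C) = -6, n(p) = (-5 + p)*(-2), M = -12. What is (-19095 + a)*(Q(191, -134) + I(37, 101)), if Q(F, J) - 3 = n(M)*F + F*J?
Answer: 364771785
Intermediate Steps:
n(p) = 10 - 2*p
a = 0
Q(F, J) = 3 + 34*F + F*J (Q(F, J) = 3 + ((10 - 2*(-12))*F + F*J) = 3 + ((10 + 24)*F + F*J) = 3 + (34*F + F*J) = 3 + 34*F + F*J)
(-19095 + a)*(Q(191, -134) + I(37, 101)) = (-19095 + 0)*((3 + 34*191 + 191*(-134)) - 6) = -19095*((3 + 6494 - 25594) - 6) = -19095*(-19097 - 6) = -19095*(-19103) = 364771785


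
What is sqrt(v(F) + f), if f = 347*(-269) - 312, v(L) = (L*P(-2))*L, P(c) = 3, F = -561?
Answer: 2*sqrt(212627) ≈ 922.23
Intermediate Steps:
v(L) = 3*L**2 (v(L) = (L*3)*L = (3*L)*L = 3*L**2)
f = -93655 (f = -93343 - 312 = -93655)
sqrt(v(F) + f) = sqrt(3*(-561)**2 - 93655) = sqrt(3*314721 - 93655) = sqrt(944163 - 93655) = sqrt(850508) = 2*sqrt(212627)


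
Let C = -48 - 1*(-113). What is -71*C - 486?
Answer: -5101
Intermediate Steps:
C = 65 (C = -48 + 113 = 65)
-71*C - 486 = -71*65 - 486 = -4615 - 486 = -5101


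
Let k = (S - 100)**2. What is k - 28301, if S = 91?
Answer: -28220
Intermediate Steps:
k = 81 (k = (91 - 100)**2 = (-9)**2 = 81)
k - 28301 = 81 - 28301 = -28220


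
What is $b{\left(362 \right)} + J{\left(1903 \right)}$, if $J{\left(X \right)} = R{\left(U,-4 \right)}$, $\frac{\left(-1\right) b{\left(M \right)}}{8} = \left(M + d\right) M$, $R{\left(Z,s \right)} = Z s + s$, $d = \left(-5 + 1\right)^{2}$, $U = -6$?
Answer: $-1094668$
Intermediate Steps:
$d = 16$ ($d = \left(-4\right)^{2} = 16$)
$R{\left(Z,s \right)} = s + Z s$
$b{\left(M \right)} = - 8 M \left(16 + M\right)$ ($b{\left(M \right)} = - 8 \left(M + 16\right) M = - 8 \left(16 + M\right) M = - 8 M \left(16 + M\right)$)
$J{\left(X \right)} = 20$ ($J{\left(X \right)} = - 4 \left(1 - 6\right) = \left(-4\right) \left(-5\right) = 20$)
$b{\left(362 \right)} + J{\left(1903 \right)} = \left(-8\right) 362 \left(16 + 362\right) + 20 = \left(-8\right) 362 \cdot 378 + 20 = -1094688 + 20 = -1094668$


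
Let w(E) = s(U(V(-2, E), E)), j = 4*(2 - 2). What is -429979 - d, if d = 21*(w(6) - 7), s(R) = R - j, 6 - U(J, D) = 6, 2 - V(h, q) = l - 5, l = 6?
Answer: -429832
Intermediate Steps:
V(h, q) = 1 (V(h, q) = 2 - (6 - 5) = 2 - 1*1 = 2 - 1 = 1)
U(J, D) = 0 (U(J, D) = 6 - 1*6 = 6 - 6 = 0)
j = 0 (j = 4*0 = 0)
s(R) = R (s(R) = R - 1*0 = R + 0 = R)
w(E) = 0
d = -147 (d = 21*(0 - 7) = 21*(-7) = -147)
-429979 - d = -429979 - 1*(-147) = -429979 + 147 = -429832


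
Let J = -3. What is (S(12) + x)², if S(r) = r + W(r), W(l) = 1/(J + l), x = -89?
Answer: 478864/81 ≈ 5911.9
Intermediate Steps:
W(l) = 1/(-3 + l)
S(r) = r + 1/(-3 + r)
(S(12) + x)² = ((1 + 12*(-3 + 12))/(-3 + 12) - 89)² = ((1 + 12*9)/9 - 89)² = ((1 + 108)/9 - 89)² = ((⅑)*109 - 89)² = (109/9 - 89)² = (-692/9)² = 478864/81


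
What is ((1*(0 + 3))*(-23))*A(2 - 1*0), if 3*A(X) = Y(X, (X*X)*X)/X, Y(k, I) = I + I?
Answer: -184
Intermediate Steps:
Y(k, I) = 2*I
A(X) = 2*X**2/3 (A(X) = ((2*((X*X)*X))/X)/3 = ((2*(X**2*X))/X)/3 = ((2*X**3)/X)/3 = (2*X**2)/3 = 2*X**2/3)
((1*(0 + 3))*(-23))*A(2 - 1*0) = ((1*(0 + 3))*(-23))*(2*(2 - 1*0)**2/3) = ((1*3)*(-23))*(2*(2 + 0)**2/3) = (3*(-23))*((2/3)*2**2) = -46*4 = -69*8/3 = -184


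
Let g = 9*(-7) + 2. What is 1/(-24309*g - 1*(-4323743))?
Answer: 1/5806592 ≈ 1.7222e-7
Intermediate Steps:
g = -61 (g = -63 + 2 = -61)
1/(-24309*g - 1*(-4323743)) = 1/(-24309*(-61) - 1*(-4323743)) = 1/(1482849 + 4323743) = 1/5806592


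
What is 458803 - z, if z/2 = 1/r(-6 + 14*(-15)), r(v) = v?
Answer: 49550725/108 ≈ 4.5880e+5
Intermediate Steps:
z = -1/108 (z = 2/(-6 + 14*(-15)) = 2/(-6 - 210) = 2/(-216) = 2*(-1/216) = -1/108 ≈ -0.0092593)
458803 - z = 458803 - 1*(-1/108) = 458803 + 1/108 = 49550725/108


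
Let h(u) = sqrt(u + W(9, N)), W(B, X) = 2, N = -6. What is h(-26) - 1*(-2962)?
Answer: 2962 + 2*I*sqrt(6) ≈ 2962.0 + 4.899*I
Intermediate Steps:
h(u) = sqrt(2 + u) (h(u) = sqrt(u + 2) = sqrt(2 + u))
h(-26) - 1*(-2962) = sqrt(2 - 26) - 1*(-2962) = sqrt(-24) + 2962 = 2*I*sqrt(6) + 2962 = 2962 + 2*I*sqrt(6)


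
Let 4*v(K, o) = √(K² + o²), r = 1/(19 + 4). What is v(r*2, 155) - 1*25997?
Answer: -25997 + √12709229/92 ≈ -25958.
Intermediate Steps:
r = 1/23 ≈ 0.043478
v(K, o) = √(K² + o²)/4
v(r*2, 155) - 1*25997 = √(((1/23)*2)² + 155²)/4 - 1*25997 = √((2/23)² + 24025)/4 - 25997 = √(4/529 + 24025)/4 - 25997 = √(12709229/529)/4 - 25997 = (√12709229/23)/4 - 25997 = √12709229/92 - 25997 = -25997 + √12709229/92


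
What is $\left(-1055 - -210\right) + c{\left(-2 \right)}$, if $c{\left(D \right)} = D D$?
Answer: $-841$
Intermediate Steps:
$c{\left(D \right)} = D^{2}$
$\left(-1055 - -210\right) + c{\left(-2 \right)} = \left(-1055 - -210\right) + \left(-2\right)^{2} = \left(-1055 + 210\right) + 4 = -845 + 4 = -841$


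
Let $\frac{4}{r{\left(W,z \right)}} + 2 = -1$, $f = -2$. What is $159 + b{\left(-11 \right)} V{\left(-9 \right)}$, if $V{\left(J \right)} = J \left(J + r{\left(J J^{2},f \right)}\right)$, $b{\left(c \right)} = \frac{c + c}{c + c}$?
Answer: $252$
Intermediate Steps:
$b{\left(c \right)} = 1$ ($b{\left(c \right)} = \frac{2 c}{2 c} = 2 c \frac{1}{2 c} = 1$)
$r{\left(W,z \right)} = - \frac{4}{3}$ ($r{\left(W,z \right)} = \frac{4}{-2 - 1} = \frac{4}{-3} = 4 \left(- \frac{1}{3}\right) = - \frac{4}{3}$)
$V{\left(J \right)} = J \left(- \frac{4}{3} + J\right)$ ($V{\left(J \right)} = J \left(J - \frac{4}{3}\right) = J \left(- \frac{4}{3} + J\right)$)
$159 + b{\left(-11 \right)} V{\left(-9 \right)} = 159 + 1 \cdot \frac{1}{3} \left(-9\right) \left(-4 + 3 \left(-9\right)\right) = 159 + 1 \cdot \frac{1}{3} \left(-9\right) \left(-4 - 27\right) = 159 + 1 \cdot \frac{1}{3} \left(-9\right) \left(-31\right) = 159 + 1 \cdot 93 = 159 + 93 = 252$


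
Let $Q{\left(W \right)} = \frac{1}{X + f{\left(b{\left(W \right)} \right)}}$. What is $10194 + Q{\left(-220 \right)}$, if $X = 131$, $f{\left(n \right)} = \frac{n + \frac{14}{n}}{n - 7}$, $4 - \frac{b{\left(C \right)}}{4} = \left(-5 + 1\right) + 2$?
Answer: $\frac{275431890}{27019} \approx 10194.0$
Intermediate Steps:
$b{\left(C \right)} = 24$ ($b{\left(C \right)} = 16 - 4 \left(\left(-5 + 1\right) + 2\right) = 16 - 4 \left(-4 + 2\right) = 16 - -8 = 16 + 8 = 24$)
$f{\left(n \right)} = \frac{n + \frac{14}{n}}{-7 + n}$
$Q{\left(W \right)} = \frac{204}{27019}$ ($Q{\left(W \right)} = \frac{1}{131 + \frac{14 + 24^{2}}{24 \left(-7 + 24\right)}} = \frac{1}{131 + \frac{14 + 576}{24 \cdot 17}} = \frac{1}{131 + \frac{1}{24} \cdot \frac{1}{17} \cdot 590} = \frac{1}{131 + \frac{295}{204}} = \frac{1}{\frac{27019}{204}} = \frac{204}{27019}$)
$10194 + Q{\left(-220 \right)} = 10194 + \frac{204}{27019} = \frac{275431890}{27019}$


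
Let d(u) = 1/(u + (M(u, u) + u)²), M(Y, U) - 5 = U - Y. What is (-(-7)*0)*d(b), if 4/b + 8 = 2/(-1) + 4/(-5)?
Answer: 0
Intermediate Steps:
M(Y, U) = 5 + U - Y (M(Y, U) = 5 + (U - Y) = 5 + U - Y)
b = -10/27 (b = 4/(-8 + (2/(-1) + 4/(-5))) = 4/(-8 + (2*(-1) + 4*(-⅕))) = 4/(-8 + (-2 - ⅘)) = 4/(-8 - 14/5) = 4/(-54/5) = 4*(-5/54) = -10/27 ≈ -0.37037)
d(u) = 1/(u + (5 + u)²) (d(u) = 1/(u + ((5 + u - u) + u)²) = 1/(u + (5 + u)²))
(-(-7)*0)*d(b) = (-(-7)*0)/(-10/27 + (5 - 10/27)²) = (-7*0)/(-10/27 + (125/27)²) = 0/(-10/27 + 15625/729) = 0/(15355/729) = 0*(729/15355) = 0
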